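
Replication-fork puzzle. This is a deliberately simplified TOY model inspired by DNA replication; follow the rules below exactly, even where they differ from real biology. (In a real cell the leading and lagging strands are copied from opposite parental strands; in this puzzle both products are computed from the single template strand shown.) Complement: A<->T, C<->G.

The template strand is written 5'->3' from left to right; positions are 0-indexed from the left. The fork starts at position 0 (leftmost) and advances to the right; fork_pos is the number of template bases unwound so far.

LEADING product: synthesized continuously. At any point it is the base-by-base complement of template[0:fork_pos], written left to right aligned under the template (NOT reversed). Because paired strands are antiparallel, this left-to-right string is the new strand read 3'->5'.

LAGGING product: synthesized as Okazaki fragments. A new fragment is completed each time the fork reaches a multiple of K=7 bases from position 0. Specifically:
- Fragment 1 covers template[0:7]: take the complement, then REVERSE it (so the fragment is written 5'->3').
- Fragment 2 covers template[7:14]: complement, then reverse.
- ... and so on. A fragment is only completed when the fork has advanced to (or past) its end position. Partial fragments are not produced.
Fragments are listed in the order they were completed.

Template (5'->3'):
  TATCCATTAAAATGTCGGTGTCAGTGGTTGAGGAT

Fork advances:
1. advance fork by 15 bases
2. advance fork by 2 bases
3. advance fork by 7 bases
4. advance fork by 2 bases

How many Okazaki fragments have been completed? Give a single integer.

Answer: 3

Derivation:
Step 1: advance 15 -> fork_pos = 0 + 15 = 15. Reached multiple(s) of 7: 7, 14 -> fragments 1-2 completed (2 total).
Step 2: advance 2 -> fork_pos = 15 + 2 = 17. Next multiple of 7 is 21 (not reached); still 2 fragment(s).
Step 3: advance 7 -> fork_pos = 17 + 7 = 24. Reached multiple(s) of 7: 21 -> fragment 3 completed (3 total).
Step 4: advance 2 -> fork_pos = 24 + 2 = 26. Next multiple of 7 is 28 (not reached); still 3 fragment(s).
Check: final fork_pos = 26; the multiples of 7 that are <= 26 are 7..21 -> 26 // 7 = 3 completed fragment(s).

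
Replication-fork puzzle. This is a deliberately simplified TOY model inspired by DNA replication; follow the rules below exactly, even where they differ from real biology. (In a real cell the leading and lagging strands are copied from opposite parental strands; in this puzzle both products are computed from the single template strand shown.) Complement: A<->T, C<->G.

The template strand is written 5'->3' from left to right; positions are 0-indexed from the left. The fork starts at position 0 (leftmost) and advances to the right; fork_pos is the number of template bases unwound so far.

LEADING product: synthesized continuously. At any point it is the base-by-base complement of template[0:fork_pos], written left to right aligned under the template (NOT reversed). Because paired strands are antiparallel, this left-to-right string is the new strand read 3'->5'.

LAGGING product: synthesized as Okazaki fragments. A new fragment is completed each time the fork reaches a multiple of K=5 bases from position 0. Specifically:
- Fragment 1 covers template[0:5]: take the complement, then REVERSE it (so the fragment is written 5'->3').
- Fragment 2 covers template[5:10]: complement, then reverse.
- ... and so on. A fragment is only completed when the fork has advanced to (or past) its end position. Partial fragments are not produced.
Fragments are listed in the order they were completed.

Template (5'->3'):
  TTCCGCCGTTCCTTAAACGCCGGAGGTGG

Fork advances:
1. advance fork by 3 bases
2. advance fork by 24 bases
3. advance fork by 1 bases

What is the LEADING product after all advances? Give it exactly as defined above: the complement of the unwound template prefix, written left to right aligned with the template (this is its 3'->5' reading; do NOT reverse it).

Step 1: advance 3 -> fork_pos = 0 + 3 = 3.
Step 2: advance 24 -> fork_pos = 3 + 24 = 27.
Step 3: advance 1 -> fork_pos = 27 + 1 = 28.
Unwound prefix: template[0:28] = TTCCGCCGTTCCTTAAACGCCGGAGGTG
Complement it base by base (A<->T, C<->G), keeping left-to-right order:
  [0:5] TTCCG -> AAGGC
  [5:10] CCGTT -> GGCAA
  [10:15] CCTTA -> GGAAT
  [15:20] AACGC -> TTGCG
  [20:25] CGGAG -> GCCTC
  [25:28] GTG -> CAC
Concatenate: AAGGCGGCAAGGAATTTGCGGCCTCCAC (length 28; written aligned with the template, i.e. 3'->5').

Answer: AAGGCGGCAAGGAATTTGCGGCCTCCAC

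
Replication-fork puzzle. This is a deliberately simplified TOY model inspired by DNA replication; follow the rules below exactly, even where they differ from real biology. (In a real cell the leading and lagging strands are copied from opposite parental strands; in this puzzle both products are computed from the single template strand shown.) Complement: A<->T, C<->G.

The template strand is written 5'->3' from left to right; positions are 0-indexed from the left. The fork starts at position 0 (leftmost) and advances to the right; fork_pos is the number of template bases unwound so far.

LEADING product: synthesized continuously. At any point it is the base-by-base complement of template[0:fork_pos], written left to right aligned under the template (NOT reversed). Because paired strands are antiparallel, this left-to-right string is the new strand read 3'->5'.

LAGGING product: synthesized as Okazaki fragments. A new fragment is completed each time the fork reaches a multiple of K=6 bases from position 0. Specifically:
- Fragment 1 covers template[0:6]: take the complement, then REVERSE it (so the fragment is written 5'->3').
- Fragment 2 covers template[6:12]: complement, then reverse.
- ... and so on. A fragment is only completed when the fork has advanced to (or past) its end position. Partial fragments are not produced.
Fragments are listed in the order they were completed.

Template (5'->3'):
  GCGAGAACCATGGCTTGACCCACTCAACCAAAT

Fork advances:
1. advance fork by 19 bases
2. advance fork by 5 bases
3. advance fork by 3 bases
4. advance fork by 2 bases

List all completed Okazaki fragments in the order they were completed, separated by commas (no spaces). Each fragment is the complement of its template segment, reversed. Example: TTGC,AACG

Answer: TCTCGC,CATGGT,TCAAGC,AGTGGG

Derivation:
Step 1: advance 19 -> fork_pos = 0 + 19 = 19. Reached multiple(s) of 6: 6, 12, 18 -> fragments 1-3 completed (3 total).
Step 2: advance 5 -> fork_pos = 19 + 5 = 24. Reached multiple(s) of 6: 24 -> fragment 4 completed (4 total).
Step 3: advance 3 -> fork_pos = 24 + 3 = 27. Next multiple of 6 is 30 (not reached); still 4 fragment(s).
Step 4: advance 2 -> fork_pos = 27 + 2 = 29. Next multiple of 6 is 30 (not reached); still 4 fragment(s).
Final fork_pos = 29, so 4 fragment(s) are complete. Build each: template segment -> complement -> reverse.
Fragment 1: template[0:6] = GCGAGA -> complement CGCTCT -> reversed TCTCGC
Fragment 2: template[6:12] = ACCATG -> complement TGGTAC -> reversed CATGGT
Fragment 3: template[12:18] = GCTTGA -> complement CGAACT -> reversed TCAAGC
Fragment 4: template[18:24] = CCCACT -> complement GGGTGA -> reversed AGTGGG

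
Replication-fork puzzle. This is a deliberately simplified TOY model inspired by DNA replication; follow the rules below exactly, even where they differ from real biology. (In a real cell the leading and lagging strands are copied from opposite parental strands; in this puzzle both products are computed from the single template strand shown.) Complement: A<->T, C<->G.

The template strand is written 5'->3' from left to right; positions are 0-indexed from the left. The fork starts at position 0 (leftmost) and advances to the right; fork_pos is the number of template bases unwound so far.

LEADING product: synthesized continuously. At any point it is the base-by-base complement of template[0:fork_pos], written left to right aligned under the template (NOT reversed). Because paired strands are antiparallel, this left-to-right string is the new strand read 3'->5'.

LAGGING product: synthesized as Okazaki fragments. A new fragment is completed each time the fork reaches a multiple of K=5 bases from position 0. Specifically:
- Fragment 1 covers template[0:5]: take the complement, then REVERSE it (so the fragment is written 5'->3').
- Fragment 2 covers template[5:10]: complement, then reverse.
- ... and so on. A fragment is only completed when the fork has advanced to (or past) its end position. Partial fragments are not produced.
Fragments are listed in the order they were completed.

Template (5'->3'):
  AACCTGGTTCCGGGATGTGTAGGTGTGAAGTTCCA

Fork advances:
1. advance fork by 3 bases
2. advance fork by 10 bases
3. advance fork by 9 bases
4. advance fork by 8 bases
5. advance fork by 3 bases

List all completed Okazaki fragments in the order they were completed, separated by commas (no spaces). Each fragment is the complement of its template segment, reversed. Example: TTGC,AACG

Answer: AGGTT,GAACC,TCCCG,ACACA,CACCT,CTTCA

Derivation:
Step 1: advance 3 -> fork_pos = 0 + 3 = 3. Next multiple of 5 is 5 (not reached); still 0 fragment(s).
Step 2: advance 10 -> fork_pos = 3 + 10 = 13. Reached multiple(s) of 5: 5, 10 -> fragments 1-2 completed (2 total).
Step 3: advance 9 -> fork_pos = 13 + 9 = 22. Reached multiple(s) of 5: 15, 20 -> fragments 3-4 completed (4 total).
Step 4: advance 8 -> fork_pos = 22 + 8 = 30. Reached multiple(s) of 5: 25, 30 -> fragments 5-6 completed (6 total).
Step 5: advance 3 -> fork_pos = 30 + 3 = 33. Next multiple of 5 is 35 (not reached); still 6 fragment(s).
Final fork_pos = 33, so 6 fragment(s) are complete. Build each: template segment -> complement -> reverse.
Fragment 1: template[0:5] = AACCT -> complement TTGGA -> reversed AGGTT
Fragment 2: template[5:10] = GGTTC -> complement CCAAG -> reversed GAACC
Fragment 3: template[10:15] = CGGGA -> complement GCCCT -> reversed TCCCG
Fragment 4: template[15:20] = TGTGT -> complement ACACA -> reversed ACACA
Fragment 5: template[20:25] = AGGTG -> complement TCCAC -> reversed CACCT
Fragment 6: template[25:30] = TGAAG -> complement ACTTC -> reversed CTTCA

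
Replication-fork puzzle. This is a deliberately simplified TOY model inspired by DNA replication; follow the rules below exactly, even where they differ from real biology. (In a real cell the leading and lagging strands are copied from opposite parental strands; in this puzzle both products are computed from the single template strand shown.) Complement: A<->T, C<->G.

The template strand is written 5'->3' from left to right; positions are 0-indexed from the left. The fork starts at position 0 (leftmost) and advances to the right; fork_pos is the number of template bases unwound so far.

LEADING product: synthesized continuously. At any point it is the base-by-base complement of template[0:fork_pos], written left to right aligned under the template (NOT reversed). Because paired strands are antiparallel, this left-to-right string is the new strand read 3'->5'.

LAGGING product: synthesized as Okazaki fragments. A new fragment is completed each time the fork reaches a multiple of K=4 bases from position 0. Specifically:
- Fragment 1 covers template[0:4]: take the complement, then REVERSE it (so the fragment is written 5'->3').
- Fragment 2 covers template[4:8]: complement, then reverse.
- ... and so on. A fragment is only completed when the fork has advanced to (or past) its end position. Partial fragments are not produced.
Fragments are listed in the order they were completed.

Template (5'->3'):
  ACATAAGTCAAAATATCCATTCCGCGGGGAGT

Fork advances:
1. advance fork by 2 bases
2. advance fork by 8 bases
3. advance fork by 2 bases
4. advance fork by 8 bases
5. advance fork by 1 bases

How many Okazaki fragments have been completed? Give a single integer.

Step 1: advance 2 -> fork_pos = 0 + 2 = 2. Next multiple of 4 is 4 (not reached); still 0 fragment(s).
Step 2: advance 8 -> fork_pos = 2 + 8 = 10. Reached multiple(s) of 4: 4, 8 -> fragments 1-2 completed (2 total).
Step 3: advance 2 -> fork_pos = 10 + 2 = 12. Reached multiple(s) of 4: 12 -> fragment 3 completed (3 total).
Step 4: advance 8 -> fork_pos = 12 + 8 = 20. Reached multiple(s) of 4: 16, 20 -> fragments 4-5 completed (5 total).
Step 5: advance 1 -> fork_pos = 20 + 1 = 21. Next multiple of 4 is 24 (not reached); still 5 fragment(s).
Check: final fork_pos = 21; the multiples of 4 that are <= 21 are 4..20 -> 21 // 4 = 5 completed fragment(s).

Answer: 5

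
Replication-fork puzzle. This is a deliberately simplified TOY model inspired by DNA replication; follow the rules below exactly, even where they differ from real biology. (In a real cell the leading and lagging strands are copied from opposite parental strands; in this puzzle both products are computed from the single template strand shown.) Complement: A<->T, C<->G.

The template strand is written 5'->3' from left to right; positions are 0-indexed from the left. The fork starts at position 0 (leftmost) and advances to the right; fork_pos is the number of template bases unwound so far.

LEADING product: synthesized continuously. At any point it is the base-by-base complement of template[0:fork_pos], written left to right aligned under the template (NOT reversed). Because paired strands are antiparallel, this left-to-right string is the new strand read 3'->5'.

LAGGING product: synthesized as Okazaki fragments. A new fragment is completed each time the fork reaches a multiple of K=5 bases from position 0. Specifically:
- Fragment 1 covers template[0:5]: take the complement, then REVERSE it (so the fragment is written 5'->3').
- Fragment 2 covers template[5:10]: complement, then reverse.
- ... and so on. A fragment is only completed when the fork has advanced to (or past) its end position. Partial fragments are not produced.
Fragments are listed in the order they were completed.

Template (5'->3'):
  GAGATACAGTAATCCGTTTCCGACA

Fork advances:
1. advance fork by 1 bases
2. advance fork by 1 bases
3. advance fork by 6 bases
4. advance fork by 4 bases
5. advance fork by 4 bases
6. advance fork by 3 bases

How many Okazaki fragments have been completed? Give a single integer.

Step 1: advance 1 -> fork_pos = 0 + 1 = 1. Next multiple of 5 is 5 (not reached); still 0 fragment(s).
Step 2: advance 1 -> fork_pos = 1 + 1 = 2. Next multiple of 5 is 5 (not reached); still 0 fragment(s).
Step 3: advance 6 -> fork_pos = 2 + 6 = 8. Reached multiple(s) of 5: 5 -> fragment 1 completed (1 total).
Step 4: advance 4 -> fork_pos = 8 + 4 = 12. Reached multiple(s) of 5: 10 -> fragment 2 completed (2 total).
Step 5: advance 4 -> fork_pos = 12 + 4 = 16. Reached multiple(s) of 5: 15 -> fragment 3 completed (3 total).
Step 6: advance 3 -> fork_pos = 16 + 3 = 19. Next multiple of 5 is 20 (not reached); still 3 fragment(s).
Check: final fork_pos = 19; the multiples of 5 that are <= 19 are 5..15 -> 19 // 5 = 3 completed fragment(s).

Answer: 3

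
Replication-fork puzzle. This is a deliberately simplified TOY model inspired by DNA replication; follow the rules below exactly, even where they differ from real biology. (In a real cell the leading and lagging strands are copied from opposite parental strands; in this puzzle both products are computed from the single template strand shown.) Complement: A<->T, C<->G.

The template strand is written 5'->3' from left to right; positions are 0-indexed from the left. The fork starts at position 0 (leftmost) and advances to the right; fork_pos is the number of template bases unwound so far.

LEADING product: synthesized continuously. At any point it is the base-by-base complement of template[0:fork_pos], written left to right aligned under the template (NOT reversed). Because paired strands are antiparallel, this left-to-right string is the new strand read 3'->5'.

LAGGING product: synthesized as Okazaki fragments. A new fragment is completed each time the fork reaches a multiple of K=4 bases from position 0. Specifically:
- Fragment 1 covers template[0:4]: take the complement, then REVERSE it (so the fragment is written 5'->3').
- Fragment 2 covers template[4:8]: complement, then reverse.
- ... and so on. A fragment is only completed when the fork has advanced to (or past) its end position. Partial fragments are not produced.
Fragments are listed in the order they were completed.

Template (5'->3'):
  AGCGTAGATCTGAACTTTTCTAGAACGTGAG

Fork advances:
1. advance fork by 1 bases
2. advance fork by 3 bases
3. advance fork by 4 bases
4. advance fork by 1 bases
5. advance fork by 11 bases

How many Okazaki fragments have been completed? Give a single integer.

Answer: 5

Derivation:
Step 1: advance 1 -> fork_pos = 0 + 1 = 1. Next multiple of 4 is 4 (not reached); still 0 fragment(s).
Step 2: advance 3 -> fork_pos = 1 + 3 = 4. Reached multiple(s) of 4: 4 -> fragment 1 completed (1 total).
Step 3: advance 4 -> fork_pos = 4 + 4 = 8. Reached multiple(s) of 4: 8 -> fragment 2 completed (2 total).
Step 4: advance 1 -> fork_pos = 8 + 1 = 9. Next multiple of 4 is 12 (not reached); still 2 fragment(s).
Step 5: advance 11 -> fork_pos = 9 + 11 = 20. Reached multiple(s) of 4: 12, 16, 20 -> fragments 3-5 completed (5 total).
Check: final fork_pos = 20; the multiples of 4 that are <= 20 are 4..20 -> 20 // 4 = 5 completed fragment(s).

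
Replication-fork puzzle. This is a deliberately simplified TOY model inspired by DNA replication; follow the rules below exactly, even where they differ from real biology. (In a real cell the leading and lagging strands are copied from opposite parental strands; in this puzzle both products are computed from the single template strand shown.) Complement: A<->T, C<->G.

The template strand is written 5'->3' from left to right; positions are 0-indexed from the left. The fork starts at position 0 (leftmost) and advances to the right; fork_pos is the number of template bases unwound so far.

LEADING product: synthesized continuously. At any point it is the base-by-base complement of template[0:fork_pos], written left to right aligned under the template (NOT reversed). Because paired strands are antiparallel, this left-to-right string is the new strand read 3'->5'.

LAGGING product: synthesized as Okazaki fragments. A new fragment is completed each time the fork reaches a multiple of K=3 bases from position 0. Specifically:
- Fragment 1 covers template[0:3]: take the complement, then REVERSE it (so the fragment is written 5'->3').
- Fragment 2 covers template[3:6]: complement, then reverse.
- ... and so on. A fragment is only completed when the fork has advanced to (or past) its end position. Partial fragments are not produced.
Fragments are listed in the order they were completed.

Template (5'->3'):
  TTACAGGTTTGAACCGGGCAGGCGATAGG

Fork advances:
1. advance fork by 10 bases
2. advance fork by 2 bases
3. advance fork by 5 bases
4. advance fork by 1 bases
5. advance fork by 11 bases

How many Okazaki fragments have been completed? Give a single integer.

Answer: 9

Derivation:
Step 1: advance 10 -> fork_pos = 0 + 10 = 10. Reached multiple(s) of 3: 3, 6, 9 -> fragments 1-3 completed (3 total).
Step 2: advance 2 -> fork_pos = 10 + 2 = 12. Reached multiple(s) of 3: 12 -> fragment 4 completed (4 total).
Step 3: advance 5 -> fork_pos = 12 + 5 = 17. Reached multiple(s) of 3: 15 -> fragment 5 completed (5 total).
Step 4: advance 1 -> fork_pos = 17 + 1 = 18. Reached multiple(s) of 3: 18 -> fragment 6 completed (6 total).
Step 5: advance 11 -> fork_pos = 18 + 11 = 29. Reached multiple(s) of 3: 21, 24, 27 -> fragments 7-9 completed (9 total).
Check: final fork_pos = 29; the multiples of 3 that are <= 29 are 3..27 -> 29 // 3 = 9 completed fragment(s).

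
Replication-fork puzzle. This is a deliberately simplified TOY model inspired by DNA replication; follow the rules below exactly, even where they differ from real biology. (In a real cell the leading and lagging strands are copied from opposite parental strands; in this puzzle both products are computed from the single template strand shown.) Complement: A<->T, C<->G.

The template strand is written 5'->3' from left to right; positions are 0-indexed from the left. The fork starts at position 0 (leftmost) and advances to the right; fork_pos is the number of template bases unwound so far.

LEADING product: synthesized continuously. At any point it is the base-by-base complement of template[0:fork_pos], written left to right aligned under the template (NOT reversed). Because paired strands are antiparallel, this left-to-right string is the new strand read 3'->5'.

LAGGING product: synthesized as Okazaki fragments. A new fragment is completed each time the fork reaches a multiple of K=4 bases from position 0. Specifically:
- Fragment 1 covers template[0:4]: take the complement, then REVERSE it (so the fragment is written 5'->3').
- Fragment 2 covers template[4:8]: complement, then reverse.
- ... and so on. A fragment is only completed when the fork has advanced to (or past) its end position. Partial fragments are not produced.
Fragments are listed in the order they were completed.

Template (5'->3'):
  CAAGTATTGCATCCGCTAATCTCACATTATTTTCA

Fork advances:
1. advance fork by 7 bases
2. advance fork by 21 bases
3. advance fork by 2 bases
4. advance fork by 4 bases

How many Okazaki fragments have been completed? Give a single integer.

Answer: 8

Derivation:
Step 1: advance 7 -> fork_pos = 0 + 7 = 7. Reached multiple(s) of 4: 4 -> fragment 1 completed (1 total).
Step 2: advance 21 -> fork_pos = 7 + 21 = 28. Reached multiple(s) of 4: 8, 12, 16, 20, 24, 28 -> fragments 2-7 completed (7 total).
Step 3: advance 2 -> fork_pos = 28 + 2 = 30. Next multiple of 4 is 32 (not reached); still 7 fragment(s).
Step 4: advance 4 -> fork_pos = 30 + 4 = 34. Reached multiple(s) of 4: 32 -> fragment 8 completed (8 total).
Check: final fork_pos = 34; the multiples of 4 that are <= 34 are 4..32 -> 34 // 4 = 8 completed fragment(s).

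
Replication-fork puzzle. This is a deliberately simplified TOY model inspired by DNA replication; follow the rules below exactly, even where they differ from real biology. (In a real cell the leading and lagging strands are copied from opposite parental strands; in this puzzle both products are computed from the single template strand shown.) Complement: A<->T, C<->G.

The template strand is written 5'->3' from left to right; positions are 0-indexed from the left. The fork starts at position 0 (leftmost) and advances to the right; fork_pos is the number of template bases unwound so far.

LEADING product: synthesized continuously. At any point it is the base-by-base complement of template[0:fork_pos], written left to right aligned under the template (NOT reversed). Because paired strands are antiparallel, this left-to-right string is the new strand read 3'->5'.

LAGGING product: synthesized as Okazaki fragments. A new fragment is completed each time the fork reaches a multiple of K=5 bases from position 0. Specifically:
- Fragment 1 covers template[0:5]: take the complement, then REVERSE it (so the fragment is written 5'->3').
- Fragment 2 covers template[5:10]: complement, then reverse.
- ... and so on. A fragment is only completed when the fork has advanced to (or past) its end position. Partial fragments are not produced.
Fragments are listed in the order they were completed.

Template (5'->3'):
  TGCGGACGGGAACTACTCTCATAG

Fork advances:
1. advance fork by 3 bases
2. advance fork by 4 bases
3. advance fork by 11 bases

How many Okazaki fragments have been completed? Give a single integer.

Answer: 3

Derivation:
Step 1: advance 3 -> fork_pos = 0 + 3 = 3. Next multiple of 5 is 5 (not reached); still 0 fragment(s).
Step 2: advance 4 -> fork_pos = 3 + 4 = 7. Reached multiple(s) of 5: 5 -> fragment 1 completed (1 total).
Step 3: advance 11 -> fork_pos = 7 + 11 = 18. Reached multiple(s) of 5: 10, 15 -> fragments 2-3 completed (3 total).
Check: final fork_pos = 18; the multiples of 5 that are <= 18 are 5..15 -> 18 // 5 = 3 completed fragment(s).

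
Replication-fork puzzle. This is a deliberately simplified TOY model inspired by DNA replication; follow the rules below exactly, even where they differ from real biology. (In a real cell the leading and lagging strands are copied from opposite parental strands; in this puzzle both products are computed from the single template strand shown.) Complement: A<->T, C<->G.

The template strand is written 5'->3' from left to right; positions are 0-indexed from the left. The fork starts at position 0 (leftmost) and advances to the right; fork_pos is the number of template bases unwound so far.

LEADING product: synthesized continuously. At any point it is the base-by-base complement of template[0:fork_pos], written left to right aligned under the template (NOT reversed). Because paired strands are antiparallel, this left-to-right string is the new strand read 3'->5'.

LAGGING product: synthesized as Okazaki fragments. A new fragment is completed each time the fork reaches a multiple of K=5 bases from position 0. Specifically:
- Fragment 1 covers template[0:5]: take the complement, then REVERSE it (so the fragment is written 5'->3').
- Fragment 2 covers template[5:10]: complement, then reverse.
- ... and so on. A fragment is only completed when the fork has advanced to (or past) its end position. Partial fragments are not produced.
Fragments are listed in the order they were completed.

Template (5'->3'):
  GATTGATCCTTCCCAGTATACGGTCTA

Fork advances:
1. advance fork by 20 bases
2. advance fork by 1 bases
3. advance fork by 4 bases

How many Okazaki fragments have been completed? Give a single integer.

Answer: 5

Derivation:
Step 1: advance 20 -> fork_pos = 0 + 20 = 20. Reached multiple(s) of 5: 5, 10, 15, 20 -> fragments 1-4 completed (4 total).
Step 2: advance 1 -> fork_pos = 20 + 1 = 21. Next multiple of 5 is 25 (not reached); still 4 fragment(s).
Step 3: advance 4 -> fork_pos = 21 + 4 = 25. Reached multiple(s) of 5: 25 -> fragment 5 completed (5 total).
Check: final fork_pos = 25; the multiples of 5 that are <= 25 are 5..25 -> 25 // 5 = 5 completed fragment(s).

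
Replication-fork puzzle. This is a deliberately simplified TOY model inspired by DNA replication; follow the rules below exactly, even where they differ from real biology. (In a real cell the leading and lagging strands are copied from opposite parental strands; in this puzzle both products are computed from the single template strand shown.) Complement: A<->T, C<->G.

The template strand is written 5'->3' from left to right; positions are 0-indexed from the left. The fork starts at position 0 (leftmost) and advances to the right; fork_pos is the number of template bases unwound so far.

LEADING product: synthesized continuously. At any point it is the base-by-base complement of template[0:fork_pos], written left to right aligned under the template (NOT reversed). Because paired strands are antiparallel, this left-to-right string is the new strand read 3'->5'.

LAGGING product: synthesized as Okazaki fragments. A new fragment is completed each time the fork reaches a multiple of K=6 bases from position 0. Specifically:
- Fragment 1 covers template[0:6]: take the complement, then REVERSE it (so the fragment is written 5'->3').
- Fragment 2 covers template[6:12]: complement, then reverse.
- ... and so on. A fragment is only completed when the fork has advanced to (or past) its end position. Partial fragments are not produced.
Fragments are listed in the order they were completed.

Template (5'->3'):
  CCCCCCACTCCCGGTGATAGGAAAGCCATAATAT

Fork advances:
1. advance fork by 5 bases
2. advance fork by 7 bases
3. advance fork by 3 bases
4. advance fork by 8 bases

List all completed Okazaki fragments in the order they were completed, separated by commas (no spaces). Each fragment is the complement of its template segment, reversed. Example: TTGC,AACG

Step 1: advance 5 -> fork_pos = 0 + 5 = 5. Next multiple of 6 is 6 (not reached); still 0 fragment(s).
Step 2: advance 7 -> fork_pos = 5 + 7 = 12. Reached multiple(s) of 6: 6, 12 -> fragments 1-2 completed (2 total).
Step 3: advance 3 -> fork_pos = 12 + 3 = 15. Next multiple of 6 is 18 (not reached); still 2 fragment(s).
Step 4: advance 8 -> fork_pos = 15 + 8 = 23. Reached multiple(s) of 6: 18 -> fragment 3 completed (3 total).
Final fork_pos = 23, so 3 fragment(s) are complete. Build each: template segment -> complement -> reverse.
Fragment 1: template[0:6] = CCCCCC -> complement GGGGGG -> reversed GGGGGG
Fragment 2: template[6:12] = ACTCCC -> complement TGAGGG -> reversed GGGAGT
Fragment 3: template[12:18] = GGTGAT -> complement CCACTA -> reversed ATCACC

Answer: GGGGGG,GGGAGT,ATCACC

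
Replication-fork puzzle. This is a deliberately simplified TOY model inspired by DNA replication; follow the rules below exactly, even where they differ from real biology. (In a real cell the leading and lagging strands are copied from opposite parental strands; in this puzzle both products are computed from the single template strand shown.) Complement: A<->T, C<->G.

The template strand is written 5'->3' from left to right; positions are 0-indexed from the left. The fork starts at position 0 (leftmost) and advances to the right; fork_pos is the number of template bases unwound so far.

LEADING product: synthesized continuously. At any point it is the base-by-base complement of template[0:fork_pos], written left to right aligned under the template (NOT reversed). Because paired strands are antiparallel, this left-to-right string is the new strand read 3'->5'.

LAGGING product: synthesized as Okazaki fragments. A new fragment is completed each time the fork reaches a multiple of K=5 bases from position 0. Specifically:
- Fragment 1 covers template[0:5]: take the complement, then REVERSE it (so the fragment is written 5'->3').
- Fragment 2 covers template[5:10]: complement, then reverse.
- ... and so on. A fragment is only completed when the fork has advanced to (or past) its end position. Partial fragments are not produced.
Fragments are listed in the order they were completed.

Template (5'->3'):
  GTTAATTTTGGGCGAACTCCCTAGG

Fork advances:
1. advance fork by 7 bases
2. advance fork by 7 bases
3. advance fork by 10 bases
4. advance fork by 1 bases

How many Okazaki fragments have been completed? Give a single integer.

Answer: 5

Derivation:
Step 1: advance 7 -> fork_pos = 0 + 7 = 7. Reached multiple(s) of 5: 5 -> fragment 1 completed (1 total).
Step 2: advance 7 -> fork_pos = 7 + 7 = 14. Reached multiple(s) of 5: 10 -> fragment 2 completed (2 total).
Step 3: advance 10 -> fork_pos = 14 + 10 = 24. Reached multiple(s) of 5: 15, 20 -> fragments 3-4 completed (4 total).
Step 4: advance 1 -> fork_pos = 24 + 1 = 25. Reached multiple(s) of 5: 25 -> fragment 5 completed (5 total).
Check: final fork_pos = 25; the multiples of 5 that are <= 25 are 5..25 -> 25 // 5 = 5 completed fragment(s).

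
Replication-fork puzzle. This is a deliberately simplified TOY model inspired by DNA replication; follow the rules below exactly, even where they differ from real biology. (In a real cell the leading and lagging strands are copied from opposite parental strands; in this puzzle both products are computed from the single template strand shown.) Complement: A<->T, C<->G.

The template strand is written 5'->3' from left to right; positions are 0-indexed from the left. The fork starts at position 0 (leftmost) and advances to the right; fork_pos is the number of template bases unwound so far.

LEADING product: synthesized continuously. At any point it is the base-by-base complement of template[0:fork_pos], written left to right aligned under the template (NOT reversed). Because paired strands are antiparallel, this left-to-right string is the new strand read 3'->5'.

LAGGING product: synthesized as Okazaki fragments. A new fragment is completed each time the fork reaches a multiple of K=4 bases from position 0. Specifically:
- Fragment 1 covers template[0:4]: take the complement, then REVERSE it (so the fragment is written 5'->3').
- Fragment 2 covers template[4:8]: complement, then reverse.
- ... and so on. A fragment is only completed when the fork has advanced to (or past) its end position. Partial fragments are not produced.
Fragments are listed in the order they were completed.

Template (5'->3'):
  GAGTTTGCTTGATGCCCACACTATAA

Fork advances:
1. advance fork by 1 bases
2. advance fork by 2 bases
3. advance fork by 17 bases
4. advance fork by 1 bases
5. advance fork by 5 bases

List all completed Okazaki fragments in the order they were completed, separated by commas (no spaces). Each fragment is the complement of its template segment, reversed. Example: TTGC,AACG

Answer: ACTC,GCAA,TCAA,GGCA,TGTG,ATAG

Derivation:
Step 1: advance 1 -> fork_pos = 0 + 1 = 1. Next multiple of 4 is 4 (not reached); still 0 fragment(s).
Step 2: advance 2 -> fork_pos = 1 + 2 = 3. Next multiple of 4 is 4 (not reached); still 0 fragment(s).
Step 3: advance 17 -> fork_pos = 3 + 17 = 20. Reached multiple(s) of 4: 4, 8, 12, 16, 20 -> fragments 1-5 completed (5 total).
Step 4: advance 1 -> fork_pos = 20 + 1 = 21. Next multiple of 4 is 24 (not reached); still 5 fragment(s).
Step 5: advance 5 -> fork_pos = 21 + 5 = 26. Reached multiple(s) of 4: 24 -> fragment 6 completed (6 total).
Final fork_pos = 26, so 6 fragment(s) are complete. Build each: template segment -> complement -> reverse.
Fragment 1: template[0:4] = GAGT -> complement CTCA -> reversed ACTC
Fragment 2: template[4:8] = TTGC -> complement AACG -> reversed GCAA
Fragment 3: template[8:12] = TTGA -> complement AACT -> reversed TCAA
Fragment 4: template[12:16] = TGCC -> complement ACGG -> reversed GGCA
Fragment 5: template[16:20] = CACA -> complement GTGT -> reversed TGTG
Fragment 6: template[20:24] = CTAT -> complement GATA -> reversed ATAG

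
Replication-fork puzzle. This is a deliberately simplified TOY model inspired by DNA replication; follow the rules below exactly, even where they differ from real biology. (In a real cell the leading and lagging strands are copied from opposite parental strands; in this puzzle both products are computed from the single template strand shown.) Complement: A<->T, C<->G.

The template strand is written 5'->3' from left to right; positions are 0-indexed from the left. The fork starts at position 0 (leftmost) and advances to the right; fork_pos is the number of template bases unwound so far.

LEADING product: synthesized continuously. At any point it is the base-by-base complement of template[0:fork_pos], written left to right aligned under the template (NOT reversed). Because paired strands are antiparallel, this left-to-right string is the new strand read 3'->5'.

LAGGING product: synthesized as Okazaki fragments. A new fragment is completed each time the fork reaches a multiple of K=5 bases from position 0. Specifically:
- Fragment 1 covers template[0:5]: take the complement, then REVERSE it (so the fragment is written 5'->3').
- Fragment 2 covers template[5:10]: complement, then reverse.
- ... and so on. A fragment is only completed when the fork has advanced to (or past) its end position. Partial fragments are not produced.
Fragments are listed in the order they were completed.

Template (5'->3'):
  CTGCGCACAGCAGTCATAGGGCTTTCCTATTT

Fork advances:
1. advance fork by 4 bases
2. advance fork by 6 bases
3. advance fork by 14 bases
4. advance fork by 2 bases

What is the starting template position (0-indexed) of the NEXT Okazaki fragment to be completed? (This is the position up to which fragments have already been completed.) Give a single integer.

Step 1: advance 4 -> fork_pos = 0 + 4 = 4. Next multiple of 5 is 5 (not reached); still 0 fragment(s).
Step 2: advance 6 -> fork_pos = 4 + 6 = 10. Reached multiple(s) of 5: 5, 10 -> fragments 1-2 completed (2 total).
Step 3: advance 14 -> fork_pos = 10 + 14 = 24. Reached multiple(s) of 5: 15, 20 -> fragments 3-4 completed (4 total).
Step 4: advance 2 -> fork_pos = 24 + 2 = 26. Reached multiple(s) of 5: 25 -> fragment 5 completed (5 total).
5 fragment(s) completed, covering template[0:25] (5 x 5 = 25). The next fragment, fragment 6, covers template[25:30], so it starts at position 25.

Answer: 25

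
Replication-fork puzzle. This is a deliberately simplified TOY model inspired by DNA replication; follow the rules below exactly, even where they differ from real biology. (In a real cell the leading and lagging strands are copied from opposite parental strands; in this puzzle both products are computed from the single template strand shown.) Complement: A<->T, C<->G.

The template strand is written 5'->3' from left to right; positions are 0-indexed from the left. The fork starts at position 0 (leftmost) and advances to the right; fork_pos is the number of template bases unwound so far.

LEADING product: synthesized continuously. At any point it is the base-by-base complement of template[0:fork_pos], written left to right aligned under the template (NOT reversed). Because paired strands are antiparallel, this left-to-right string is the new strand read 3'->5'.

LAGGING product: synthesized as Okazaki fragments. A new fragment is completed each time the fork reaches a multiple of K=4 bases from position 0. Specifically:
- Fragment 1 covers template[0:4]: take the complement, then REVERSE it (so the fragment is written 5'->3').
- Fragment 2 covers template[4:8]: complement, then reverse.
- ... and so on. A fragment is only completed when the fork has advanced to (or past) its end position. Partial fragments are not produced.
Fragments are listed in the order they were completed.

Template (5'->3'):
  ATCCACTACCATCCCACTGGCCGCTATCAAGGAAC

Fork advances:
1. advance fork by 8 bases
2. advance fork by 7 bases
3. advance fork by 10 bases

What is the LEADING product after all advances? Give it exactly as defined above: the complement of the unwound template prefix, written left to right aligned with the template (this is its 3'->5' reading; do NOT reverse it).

Step 1: advance 8 -> fork_pos = 0 + 8 = 8.
Step 2: advance 7 -> fork_pos = 8 + 7 = 15.
Step 3: advance 10 -> fork_pos = 15 + 10 = 25.
Unwound prefix: template[0:25] = ATCCACTACCATCCCACTGGCCGCT
Complement it base by base (A<->T, C<->G), keeping left-to-right order:
  [0:5] ATCCA -> TAGGT
  [5:10] CTACC -> GATGG
  [10:15] ATCCC -> TAGGG
  [15:20] ACTGG -> TGACC
  [20:25] CCGCT -> GGCGA
Concatenate: TAGGTGATGGTAGGGTGACCGGCGA (length 25; written aligned with the template, i.e. 3'->5').

Answer: TAGGTGATGGTAGGGTGACCGGCGA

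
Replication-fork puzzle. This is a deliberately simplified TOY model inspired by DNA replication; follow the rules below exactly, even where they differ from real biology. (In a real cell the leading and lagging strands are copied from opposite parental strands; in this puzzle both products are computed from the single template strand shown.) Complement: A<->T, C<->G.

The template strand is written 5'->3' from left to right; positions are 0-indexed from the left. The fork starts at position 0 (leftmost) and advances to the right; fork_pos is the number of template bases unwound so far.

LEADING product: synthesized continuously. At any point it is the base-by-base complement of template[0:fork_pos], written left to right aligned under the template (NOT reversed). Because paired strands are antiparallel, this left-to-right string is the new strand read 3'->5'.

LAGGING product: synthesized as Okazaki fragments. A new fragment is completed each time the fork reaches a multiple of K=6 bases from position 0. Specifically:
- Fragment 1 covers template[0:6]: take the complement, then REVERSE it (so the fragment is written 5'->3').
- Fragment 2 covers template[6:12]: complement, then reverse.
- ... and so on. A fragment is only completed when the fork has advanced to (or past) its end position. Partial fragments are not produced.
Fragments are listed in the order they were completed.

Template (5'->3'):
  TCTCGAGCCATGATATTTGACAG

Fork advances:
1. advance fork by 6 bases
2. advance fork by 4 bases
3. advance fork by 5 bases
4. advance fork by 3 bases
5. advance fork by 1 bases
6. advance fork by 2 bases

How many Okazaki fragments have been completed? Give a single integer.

Answer: 3

Derivation:
Step 1: advance 6 -> fork_pos = 0 + 6 = 6. Reached multiple(s) of 6: 6 -> fragment 1 completed (1 total).
Step 2: advance 4 -> fork_pos = 6 + 4 = 10. Next multiple of 6 is 12 (not reached); still 1 fragment(s).
Step 3: advance 5 -> fork_pos = 10 + 5 = 15. Reached multiple(s) of 6: 12 -> fragment 2 completed (2 total).
Step 4: advance 3 -> fork_pos = 15 + 3 = 18. Reached multiple(s) of 6: 18 -> fragment 3 completed (3 total).
Step 5: advance 1 -> fork_pos = 18 + 1 = 19. Next multiple of 6 is 24 (not reached); still 3 fragment(s).
Step 6: advance 2 -> fork_pos = 19 + 2 = 21. Next multiple of 6 is 24 (not reached); still 3 fragment(s).
Check: final fork_pos = 21; the multiples of 6 that are <= 21 are 6..18 -> 21 // 6 = 3 completed fragment(s).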